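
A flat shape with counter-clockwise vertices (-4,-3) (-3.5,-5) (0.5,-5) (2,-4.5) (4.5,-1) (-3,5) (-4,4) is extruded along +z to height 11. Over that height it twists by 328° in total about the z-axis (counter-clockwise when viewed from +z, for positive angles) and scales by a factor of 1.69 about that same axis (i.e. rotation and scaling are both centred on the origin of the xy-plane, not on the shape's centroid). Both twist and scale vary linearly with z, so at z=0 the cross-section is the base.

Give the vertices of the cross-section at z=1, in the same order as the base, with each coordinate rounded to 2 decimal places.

t = z/height = 1/11 = 0.0909091
s = 1 + (scale-1)·z/height = 1 + (1.69-1)·1/11 = 1.062727
θ = twist·z/height = 328°·1/11 = 29.8182° = 0.520425 rad
cos θ = 0.867608, sin θ = 0.497249 (intermediates below are computed at full precision and shown rounded to 5 d.p.)
v1: (-4,-3) → rotate → (-1.97868,-4.59182) → ×s → (-2.10280,-4.87985) → (-2.10,-4.88)
v2: (-3.5,-5) → rotate → (-0.55038,-6.07841) → ×s → (-0.58490,-6.45969) → (-0.58,-6.46)
v3: (0.5,-5) → rotate → (2.92005,-4.08941) → ×s → (3.10322,-4.34593) → (3.10,-4.35)
v4: (2,-4.5) → rotate → (3.97284,-2.90974) → ×s → (4.22204,-3.09226) → (4.22,-3.09)
v5: (4.5,-1) → rotate → (4.40148,1.37001) → ×s → (4.67758,1.45595) → (4.68,1.46)
v6: (-3,5) → rotate → (-5.08907,2.84629) → ×s → (-5.40829,3.02483) → (-5.41,3.02)
v7: (-4,4) → rotate → (-5.45943,1.48143) → ×s → (-5.80188,1.57436) → (-5.80,1.57)

Cross-section at z=1: (-2.10,-4.88) (-0.58,-6.46) (3.10,-4.35) (4.22,-3.09) (4.68,1.46) (-5.41,3.02) (-5.80,1.57)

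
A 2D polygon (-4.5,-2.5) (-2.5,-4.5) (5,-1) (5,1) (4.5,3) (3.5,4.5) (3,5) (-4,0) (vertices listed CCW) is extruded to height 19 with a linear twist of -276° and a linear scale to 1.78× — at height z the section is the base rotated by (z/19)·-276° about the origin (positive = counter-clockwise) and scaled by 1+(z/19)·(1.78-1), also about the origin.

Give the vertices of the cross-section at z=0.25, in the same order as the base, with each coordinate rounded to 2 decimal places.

t = z/height = 0.25/19 = 0.0131579
s = 1 + (scale-1)·z/height = 1 + (1.78-1)·0.25/19 = 1.010263
θ = twist·z/height = -276°·0.25/19 = -3.6316° = -0.063383 rad
cos θ = 0.997992, sin θ = -0.063341 (intermediates below are computed at full precision and shown rounded to 5 d.p.)
v1: (-4.5,-2.5) → rotate → (-4.64932,-2.20995) → ×s → (-4.69703,-2.23263) → (-4.70,-2.23)
v2: (-2.5,-4.5) → rotate → (-2.78001,-4.33261) → ×s → (-2.80854,-4.37708) → (-2.81,-4.38)
v3: (5,-1) → rotate → (4.92662,-1.31469) → ×s → (4.97718,-1.32819) → (4.98,-1.33)
v4: (5,1) → rotate → (5.05330,0.68129) → ×s → (5.10516,0.68828) → (5.11,0.69)
v5: (4.5,3) → rotate → (4.68099,2.70894) → ×s → (4.72903,2.73675) → (4.73,2.74)
v6: (3.5,4.5) → rotate → (3.77800,4.26927) → ×s → (3.81678,4.31309) → (3.82,4.31)
v7: (3,5) → rotate → (3.31068,4.79994) → ×s → (3.34466,4.84920) → (3.34,4.85)
v8: (-4,0) → rotate → (-3.99197,0.25336) → ×s → (-4.03294,0.25596) → (-4.03,0.26)

Cross-section at z=0.25: (-4.70,-2.23) (-2.81,-4.38) (4.98,-1.33) (5.11,0.69) (4.73,2.74) (3.82,4.31) (3.34,4.85) (-4.03,0.26)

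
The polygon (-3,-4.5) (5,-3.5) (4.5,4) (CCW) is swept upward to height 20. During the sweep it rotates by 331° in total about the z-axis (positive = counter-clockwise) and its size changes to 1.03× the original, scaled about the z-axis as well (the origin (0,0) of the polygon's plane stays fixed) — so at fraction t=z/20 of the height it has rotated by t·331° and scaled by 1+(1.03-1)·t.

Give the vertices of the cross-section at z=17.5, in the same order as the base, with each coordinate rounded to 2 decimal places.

Cross-section at z=17.5: (-5.38,1.35) (-1.66,-6.04) (5.42,-2.97)

t = z/height = 17.5/20 = 0.875
s = 1 + (scale-1)·z/height = 1 + (1.03-1)·17.5/20 = 1.026250
θ = twist·z/height = 331°·17.5/20 = 289.6250° = 5.054910 rad
cos θ = 0.335863, sin θ = -0.941911 (intermediates below are computed at full precision and shown rounded to 5 d.p.)
v1: (-3,-4.5) → rotate → (-5.24619,1.31435) → ×s → (-5.38390,1.34885) → (-5.38,1.35)
v2: (5,-3.5) → rotate → (-1.61738,-5.88507) → ×s → (-1.65983,-6.03956) → (-1.66,-6.04)
v3: (4.5,4) → rotate → (5.27903,-2.89515) → ×s → (5.41760,-2.97115) → (5.42,-2.97)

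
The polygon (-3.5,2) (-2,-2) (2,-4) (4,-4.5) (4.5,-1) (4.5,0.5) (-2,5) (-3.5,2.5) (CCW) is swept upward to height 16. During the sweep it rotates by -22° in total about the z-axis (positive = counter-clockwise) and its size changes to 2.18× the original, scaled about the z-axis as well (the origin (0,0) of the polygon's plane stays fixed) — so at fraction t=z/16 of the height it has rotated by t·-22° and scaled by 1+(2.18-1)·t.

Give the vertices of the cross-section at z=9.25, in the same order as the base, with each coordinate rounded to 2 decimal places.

Cross-section at z=9.25: (-5.00,4.58) (-4.02,-2.54) (1.80,-7.30) (4.90,-8.87) (7.01,-3.31) (7.57,-0.85) (-1.43,8.95) (-4.82,5.40)

t = z/height = 9.25/16 = 0.578125
s = 1 + (scale-1)·z/height = 1 + (2.18-1)·9.25/16 = 1.682188
θ = twist·z/height = -22°·9.25/16 = -12.7188° = -0.221984 rad
cos θ = 0.975463, sin θ = -0.220165 (intermediates below are computed at full precision and shown rounded to 5 d.p.)
v1: (-3.5,2) → rotate → (-2.97379,2.72150) → ×s → (-5.00247,4.57808) → (-5.00,4.58)
v2: (-2,-2) → rotate → (-2.39126,-1.51059) → ×s → (-4.02254,-2.54110) → (-4.02,-2.54)
v3: (2,-4) → rotate → (1.07026,-4.34218) → ×s → (1.80038,-7.30436) → (1.80,-7.30)
v4: (4,-4.5) → rotate → (2.91111,-5.27024) → ×s → (4.89703,-8.86554) → (4.90,-8.87)
v5: (4.5,-1) → rotate → (4.16942,-1.96621) → ×s → (7.01374,-3.30753) → (7.01,-3.31)
v6: (4.5,0.5) → rotate → (4.49966,-0.50301) → ×s → (7.56928,-0.84616) → (7.57,-0.85)
v7: (-2,5) → rotate → (-0.85010,5.31764) → ×s → (-1.43002,8.94527) → (-1.43,8.95)
v8: (-3.5,2.5) → rotate → (-2.86371,3.20924) → ×s → (-4.81729,5.39854) → (-4.82,5.40)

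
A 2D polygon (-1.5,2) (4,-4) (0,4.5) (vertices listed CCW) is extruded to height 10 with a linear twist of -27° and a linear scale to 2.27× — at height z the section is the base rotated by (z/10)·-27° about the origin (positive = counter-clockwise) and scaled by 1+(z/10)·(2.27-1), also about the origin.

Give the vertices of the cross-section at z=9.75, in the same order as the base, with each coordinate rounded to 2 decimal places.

Cross-section at z=9.75: (-1.02,5.50) (4.05,-11.99) (4.47,9.03)

t = z/height = 9.75/10 = 0.975
s = 1 + (scale-1)·z/height = 1 + (2.27-1)·9.75/10 = 2.238250
θ = twist·z/height = -27°·9.75/10 = -26.3250° = -0.459458 rad
cos θ = 0.896293, sin θ = -0.443462 (intermediates below are computed at full precision and shown rounded to 5 d.p.)
v1: (-1.5,2) → rotate → (-0.45751,2.45778) → ×s → (-1.02403,5.50112) → (-1.02,5.50)
v2: (4,-4) → rotate → (1.81132,-5.35902) → ×s → (4.05419,-11.99483) → (4.05,-11.99)
v3: (0,4.5) → rotate → (1.99558,4.03332) → ×s → (4.46661,9.02758) → (4.47,9.03)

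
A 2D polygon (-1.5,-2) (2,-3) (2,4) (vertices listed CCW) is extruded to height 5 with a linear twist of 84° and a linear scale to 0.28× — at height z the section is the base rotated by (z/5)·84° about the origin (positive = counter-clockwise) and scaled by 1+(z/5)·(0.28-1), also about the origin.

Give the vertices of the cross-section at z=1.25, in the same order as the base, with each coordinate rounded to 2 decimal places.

Cross-section at z=1.25: (-0.56,-1.97) (2.41,-1.71) (0.36,3.65)

t = z/height = 1.25/5 = 0.25
s = 1 + (scale-1)·z/height = 1 + (0.28-1)·1.25/5 = 0.820000
θ = twist·z/height = 84°·1.25/5 = 21.0000° = 0.366519 rad
cos θ = 0.933580, sin θ = 0.358368 (intermediates below are computed at full precision and shown rounded to 5 d.p.)
v1: (-1.5,-2) → rotate → (-0.68363,-2.40471) → ×s → (-0.56058,-1.97186) → (-0.56,-1.97)
v2: (2,-3) → rotate → (2.94226,-2.08401) → ×s → (2.41266,-1.70888) → (2.41,-1.71)
v3: (2,4) → rotate → (0.43369,4.45106) → ×s → (0.35563,3.64987) → (0.36,3.65)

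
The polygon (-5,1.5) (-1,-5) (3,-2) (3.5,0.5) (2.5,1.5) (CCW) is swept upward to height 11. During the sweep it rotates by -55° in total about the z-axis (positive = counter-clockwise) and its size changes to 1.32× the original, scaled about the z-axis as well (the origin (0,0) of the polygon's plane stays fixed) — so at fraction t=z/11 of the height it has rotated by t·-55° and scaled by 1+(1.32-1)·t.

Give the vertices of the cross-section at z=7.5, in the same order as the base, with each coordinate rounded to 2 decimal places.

Cross-section at z=7.5: (-3.72,5.16) (-4.67,-4.09) (1.42,-4.16) (3.75,-2.11) (3.53,-0.40)

t = z/height = 7.5/11 = 0.681818
s = 1 + (scale-1)·z/height = 1 + (1.32-1)·7.5/11 = 1.218182
θ = twist·z/height = -55°·7.5/11 = -37.5000° = -0.654498 rad
cos θ = 0.793353, sin θ = -0.608761 (intermediates below are computed at full precision and shown rounded to 5 d.p.)
v1: (-5,1.5) → rotate → (-3.05362,4.23384) → ×s → (-3.71987,5.15758) → (-3.72,5.16)
v2: (-1,-5) → rotate → (-3.83716,-3.35801) → ×s → (-4.67436,-4.09066) → (-4.67,-4.09)
v3: (3,-2) → rotate → (1.16254,-3.41299) → ×s → (1.41618,-4.15764) → (1.42,-4.16)
v4: (3.5,0.5) → rotate → (3.08112,-1.73399) → ×s → (3.75336,-2.11231) → (3.75,-2.11)
v5: (2.5,1.5) → rotate → (2.89653,-0.33187) → ×s → (3.52849,-0.40428) → (3.53,-0.40)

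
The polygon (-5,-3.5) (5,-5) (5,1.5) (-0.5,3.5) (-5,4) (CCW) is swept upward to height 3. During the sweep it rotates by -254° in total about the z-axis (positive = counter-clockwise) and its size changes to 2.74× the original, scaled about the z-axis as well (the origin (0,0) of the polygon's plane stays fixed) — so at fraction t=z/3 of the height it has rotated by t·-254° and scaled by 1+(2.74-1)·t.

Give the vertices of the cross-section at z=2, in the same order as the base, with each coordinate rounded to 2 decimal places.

t = z/height = 2/3 = 0.666667
s = 1 + (scale-1)·z/height = 1 + (2.74-1)·2/3 = 2.160000
θ = twist·z/height = -254°·2/3 = -169.3333° = -2.955424 rad
cos θ = -0.982721, sin θ = -0.185095 (intermediates below are computed at full precision and shown rounded to 5 d.p.)
v1: (-5,-3.5) → rotate → (4.26577,4.36500) → ×s → (9.21407,9.42839) → (9.21,9.43)
v2: (5,-5) → rotate → (-5.83908,3.98813) → ×s → (-12.61241,8.61436) → (-12.61,8.61)
v3: (5,1.5) → rotate → (-4.63596,-2.39956) → ×s → (-10.01368,-5.18304) → (-10.01,-5.18)
v4: (-0.5,3.5) → rotate → (1.13919,-3.34697) → ×s → (2.46066,-7.22947) → (2.46,-7.23)
v5: (-5,4) → rotate → (5.65398,-3.00541) → ×s → (12.21260,-6.49168) → (12.21,-6.49)

Cross-section at z=2: (9.21,9.43) (-12.61,8.61) (-10.01,-5.18) (2.46,-7.23) (12.21,-6.49)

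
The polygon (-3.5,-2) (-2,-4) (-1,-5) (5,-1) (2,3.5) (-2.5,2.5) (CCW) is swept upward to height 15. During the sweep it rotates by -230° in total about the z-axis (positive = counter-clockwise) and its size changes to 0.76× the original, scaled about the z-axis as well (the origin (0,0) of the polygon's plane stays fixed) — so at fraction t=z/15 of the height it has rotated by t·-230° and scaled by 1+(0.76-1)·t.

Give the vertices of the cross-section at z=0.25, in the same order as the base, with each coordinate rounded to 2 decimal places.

Cross-section at z=0.25: (-3.61,-1.75) (-2.25,-3.84) (-1.33,-4.90) (4.90,-1.33) (2.22,3.35) (-2.32,2.65)

t = z/height = 0.25/15 = 0.0166667
s = 1 + (scale-1)·z/height = 1 + (0.76-1)·0.25/15 = 0.996000
θ = twist·z/height = -230°·0.25/15 = -3.8333° = -0.066904 rad
cos θ = 0.997763, sin θ = -0.066854 (intermediates below are computed at full precision and shown rounded to 5 d.p.)
v1: (-3.5,-2) → rotate → (-3.62588,-1.76154) → ×s → (-3.61137,-1.75449) → (-3.61,-1.75)
v2: (-2,-4) → rotate → (-2.26294,-3.85734) → ×s → (-2.25389,-3.84191) → (-2.25,-3.84)
v3: (-1,-5) → rotate → (-1.33203,-4.92196) → ×s → (-1.32671,-4.90227) → (-1.33,-4.90)
v4: (5,-1) → rotate → (4.92196,-1.33203) → ×s → (4.90227,-1.32671) → (4.90,-1.33)
v5: (2,3.5) → rotate → (2.22952,3.35846) → ×s → (2.22060,3.34503) → (2.22,3.35)
v6: (-2.5,2.5) → rotate → (-2.32727,2.66154) → ×s → (-2.31796,2.65090) → (-2.32,2.65)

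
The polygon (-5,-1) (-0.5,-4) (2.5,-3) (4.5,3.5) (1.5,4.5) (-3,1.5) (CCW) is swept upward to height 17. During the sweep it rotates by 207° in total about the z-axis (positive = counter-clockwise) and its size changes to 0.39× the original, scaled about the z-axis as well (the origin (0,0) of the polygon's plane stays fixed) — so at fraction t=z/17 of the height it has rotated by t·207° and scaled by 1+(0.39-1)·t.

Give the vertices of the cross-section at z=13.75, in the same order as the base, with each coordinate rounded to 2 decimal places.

Cross-section at z=13.75: (2.58,-0.06) (0.69,1.92) (-0.91,1.76) (-2.61,-1.23) (-1.24,-2.06) (1.32,-1.07)

t = z/height = 13.75/17 = 0.808824
s = 1 + (scale-1)·z/height = 1 + (0.39-1)·13.75/17 = 0.506618
θ = twist·z/height = 207°·13.75/17 = 167.4265° = 2.922143 rad
cos θ = -0.976017, sin θ = 0.217692 (intermediates below are computed at full precision and shown rounded to 5 d.p.)
v1: (-5,-1) → rotate → (5.09778,-0.11244) → ×s → (2.58263,-0.05697) → (2.58,-0.06)
v2: (-0.5,-4) → rotate → (1.35878,3.79522) → ×s → (0.68838,1.92273) → (0.69,1.92)
v3: (2.5,-3) → rotate → (-1.78697,3.47228) → ×s → (-0.90531,1.75912) → (-0.91,1.76)
v4: (4.5,3.5) → rotate → (-5.15400,-2.43645) → ×s → (-2.61111,-1.23435) → (-2.61,-1.23)
v5: (1.5,4.5) → rotate → (-2.44364,-4.06554) → ×s → (-1.23799,-2.05967) → (-1.24,-2.06)
v6: (-3,1.5) → rotate → (2.60151,-2.11710) → ×s → (1.31797,-1.07256) → (1.32,-1.07)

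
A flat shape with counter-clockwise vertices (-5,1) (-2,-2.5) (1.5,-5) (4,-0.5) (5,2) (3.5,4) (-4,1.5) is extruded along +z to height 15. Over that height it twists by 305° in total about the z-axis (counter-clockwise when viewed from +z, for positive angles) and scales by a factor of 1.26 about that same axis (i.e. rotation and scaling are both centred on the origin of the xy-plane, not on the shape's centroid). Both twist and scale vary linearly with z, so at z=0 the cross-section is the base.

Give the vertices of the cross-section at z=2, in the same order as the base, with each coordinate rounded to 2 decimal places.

Cross-section at z=2: (-4.60,-2.59) (0.12,-3.31) (4.55,-2.91) (3.48,2.30) (2.58,4.94) (0.05,5.50) (-4.15,-1.52)

t = z/height = 2/15 = 0.133333
s = 1 + (scale-1)·z/height = 1 + (1.26-1)·2/15 = 1.034667
θ = twist·z/height = 305°·2/15 = 40.6667° = 0.709767 rad
cos θ = 0.758514, sin θ = 0.651657 (intermediates below are computed at full precision and shown rounded to 5 d.p.)
v1: (-5,1) → rotate → (-4.44423,-2.49977) → ×s → (-4.59829,-2.58643) → (-4.60,-2.59)
v2: (-2,-2.5) → rotate → (0.11212,-3.19960) → ×s → (0.11600,-3.31052) → (0.12,-3.31)
v3: (1.5,-5) → rotate → (4.39606,-2.81508) → ×s → (4.54845,-2.91267) → (4.55,-2.91)
v4: (4,-0.5) → rotate → (3.35988,2.22737) → ×s → (3.47636,2.30459) → (3.48,2.30)
v5: (5,2) → rotate → (2.48925,4.77531) → ×s → (2.57555,4.94086) → (2.58,4.94)
v6: (3.5,4) → rotate → (0.04817,5.31485) → ×s → (0.04984,5.49910) → (0.05,5.50)
v7: (-4,1.5) → rotate → (-4.01154,-1.46886) → ×s → (-4.15061,-1.51978) → (-4.15,-1.52)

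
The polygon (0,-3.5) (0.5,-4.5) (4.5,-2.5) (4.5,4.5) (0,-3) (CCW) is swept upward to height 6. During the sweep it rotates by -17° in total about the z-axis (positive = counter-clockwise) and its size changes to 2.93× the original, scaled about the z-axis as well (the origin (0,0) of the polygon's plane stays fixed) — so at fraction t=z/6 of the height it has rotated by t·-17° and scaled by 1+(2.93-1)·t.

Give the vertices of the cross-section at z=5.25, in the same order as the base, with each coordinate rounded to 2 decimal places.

Cross-section at z=5.25: (-2.42,-9.10) (-1.81,-12.04) (9.97,-9.60) (14.80,8.59) (-2.07,-7.80)

t = z/height = 5.25/6 = 0.875
s = 1 + (scale-1)·z/height = 1 + (2.93-1)·5.25/6 = 2.688750
θ = twist·z/height = -17°·5.25/6 = -14.8750° = -0.259618 rad
cos θ = 0.966488, sin θ = -0.256711 (intermediates below are computed at full precision and shown rounded to 5 d.p.)
v1: (0,-3.5) → rotate → (-0.89849,-3.38271) → ×s → (-2.41581,-9.09526) → (-2.42,-9.10)
v2: (0.5,-4.5) → rotate → (-0.67196,-4.47755) → ×s → (-1.80672,-12.03902) → (-1.81,-12.04)
v3: (4.5,-2.5) → rotate → (3.70742,-3.57142) → ×s → (9.96832,-9.60266) → (9.97,-9.60)
v4: (4.5,4.5) → rotate → (5.50440,3.19400) → ×s → (14.79995,8.58786) → (14.80,8.59)
v5: (0,-3) → rotate → (-0.77013,-2.89946) → ×s → (-2.07070,-7.79594) → (-2.07,-7.80)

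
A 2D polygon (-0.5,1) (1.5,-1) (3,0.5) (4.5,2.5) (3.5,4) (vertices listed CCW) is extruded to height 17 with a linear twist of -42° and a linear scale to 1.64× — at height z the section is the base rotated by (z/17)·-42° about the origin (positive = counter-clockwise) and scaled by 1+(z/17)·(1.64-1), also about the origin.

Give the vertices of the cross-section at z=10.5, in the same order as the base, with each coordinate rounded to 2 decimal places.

t = z/height = 10.5/17 = 0.617647
s = 1 + (scale-1)·z/height = 1 + (1.64-1)·10.5/17 = 1.395294
θ = twist·z/height = -42°·10.5/17 = -25.9412° = -0.452759 rad
cos θ = 0.899244, sin θ = -0.437448 (intermediates below are computed at full precision and shown rounded to 5 d.p.)
v1: (-0.5,1) → rotate → (-0.01217,1.11797) → ×s → (-0.01699,1.55989) → (-0.02,1.56)
v2: (1.5,-1) → rotate → (0.91142,-1.55542) → ×s → (1.27170,-2.17026) → (1.27,-2.17)
v3: (3,0.5) → rotate → (2.91645,-0.86272) → ×s → (4.06931,-1.20375) → (4.07,-1.20)
v4: (4.5,2.5) → rotate → (5.14022,0.27959) → ×s → (7.17211,0.39011) → (7.17,0.39)
v5: (3.5,4) → rotate → (4.89715,2.06591) → ×s → (6.83296,2.88255) → (6.83,2.88)

Cross-section at z=10.5: (-0.02,1.56) (1.27,-2.17) (4.07,-1.20) (7.17,0.39) (6.83,2.88)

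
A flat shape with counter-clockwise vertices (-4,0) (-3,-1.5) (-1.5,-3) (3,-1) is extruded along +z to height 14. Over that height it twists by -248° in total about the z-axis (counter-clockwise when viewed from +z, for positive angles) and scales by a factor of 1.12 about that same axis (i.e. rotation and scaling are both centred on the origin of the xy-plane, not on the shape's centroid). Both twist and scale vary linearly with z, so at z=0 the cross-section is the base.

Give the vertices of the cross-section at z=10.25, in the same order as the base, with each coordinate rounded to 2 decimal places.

Cross-section at z=10.25: (4.35,-0.12) (3.31,1.54) (1.72,3.22) (-3.23,1.18)

t = z/height = 10.25/14 = 0.732143
s = 1 + (scale-1)·z/height = 1 + (1.12-1)·10.25/14 = 1.087857
θ = twist·z/height = -248°·10.25/14 = -181.5714° = -3.169019 rad
cos θ = -0.999624, sin θ = 0.027423 (intermediates below are computed at full precision and shown rounded to 5 d.p.)
v1: (-4,0) → rotate → (3.99850,-0.10969) → ×s → (4.34979,-0.11933) → (4.35,-0.12)
v2: (-3,-1.5) → rotate → (3.04001,1.41717) → ×s → (3.30709,1.54167) → (3.31,1.54)
v3: (-1.5,-3) → rotate → (1.58171,2.95774) → ×s → (1.72067,3.21760) → (1.72,3.22)
v4: (3,-1) → rotate → (-2.97145,1.08189) → ×s → (-3.23251,1.17695) → (-3.23,1.18)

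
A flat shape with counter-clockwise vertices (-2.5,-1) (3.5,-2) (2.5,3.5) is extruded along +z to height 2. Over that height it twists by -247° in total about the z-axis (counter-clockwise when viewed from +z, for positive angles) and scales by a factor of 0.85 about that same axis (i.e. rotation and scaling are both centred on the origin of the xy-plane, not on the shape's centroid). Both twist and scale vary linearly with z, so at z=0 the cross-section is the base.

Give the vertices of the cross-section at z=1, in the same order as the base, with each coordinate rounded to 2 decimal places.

Cross-section at z=1: (0.51,2.44) (-3.33,-1.68) (1.42,-3.72)

t = z/height = 1/2 = 0.5
s = 1 + (scale-1)·z/height = 1 + (0.85-1)·1/2 = 0.925000
θ = twist·z/height = -247°·1/2 = -123.5000° = -2.155482 rad
cos θ = -0.551937, sin θ = -0.833886 (intermediates below are computed at full precision and shown rounded to 5 d.p.)
v1: (-2.5,-1) → rotate → (0.54596,2.63665) → ×s → (0.50501,2.43890) → (0.51,2.44)
v2: (3.5,-2) → rotate → (-3.59955,-1.81473) → ×s → (-3.32958,-1.67862) → (-3.33,-1.68)
v3: (2.5,3.5) → rotate → (1.53876,-4.01649) → ×s → (1.42335,-3.71526) → (1.42,-3.72)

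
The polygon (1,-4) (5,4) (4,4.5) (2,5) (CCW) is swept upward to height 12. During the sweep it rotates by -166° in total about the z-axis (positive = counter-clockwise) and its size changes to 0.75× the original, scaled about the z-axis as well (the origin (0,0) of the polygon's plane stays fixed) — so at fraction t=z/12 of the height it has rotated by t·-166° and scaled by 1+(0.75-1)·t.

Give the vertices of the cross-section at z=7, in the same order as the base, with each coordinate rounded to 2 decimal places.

t = z/height = 7/12 = 0.583333
s = 1 + (scale-1)·z/height = 1 + (0.75-1)·7/12 = 0.854167
θ = twist·z/height = -166°·7/12 = -96.8333° = -1.690060 rad
cos θ = -0.118982, sin θ = -0.992896 (intermediates below are computed at full precision and shown rounded to 5 d.p.)
v1: (1,-4) → rotate → (-4.09057,-0.51697) → ×s → (-3.49403,-0.44158) → (-3.49,-0.44)
v2: (5,4) → rotate → (3.37668,-5.44041) → ×s → (2.88425,-4.64702) → (2.88,-4.65)
v3: (4,4.5) → rotate → (3.99211,-4.50700) → ×s → (3.40993,-3.84973) → (3.41,-3.85)
v4: (2,5) → rotate → (4.72652,-2.58070) → ×s → (4.03723,-2.20435) → (4.04,-2.20)

Cross-section at z=7: (-3.49,-0.44) (2.88,-4.65) (3.41,-3.85) (4.04,-2.20)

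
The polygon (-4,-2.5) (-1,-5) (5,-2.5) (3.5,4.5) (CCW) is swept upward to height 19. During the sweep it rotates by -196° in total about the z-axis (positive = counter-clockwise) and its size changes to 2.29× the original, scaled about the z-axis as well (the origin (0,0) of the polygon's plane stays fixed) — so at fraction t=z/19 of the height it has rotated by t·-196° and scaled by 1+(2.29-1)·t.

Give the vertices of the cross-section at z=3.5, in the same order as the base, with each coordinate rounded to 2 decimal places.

Cross-section at z=3.5: (-5.82,0.42) (-4.65,-4.27) (3.18,-6.15) (6.78,1.95)

t = z/height = 3.5/19 = 0.184211
s = 1 + (scale-1)·z/height = 1 + (2.29-1)·3.5/19 = 1.237632
θ = twist·z/height = -196°·3.5/19 = -36.1053° = -0.630156 rad
cos θ = 0.807936, sin θ = -0.589271 (intermediates below are computed at full precision and shown rounded to 5 d.p.)
v1: (-4,-2.5) → rotate → (-4.70492,0.33724) → ×s → (-5.82296,0.41738) → (-5.82,0.42)
v2: (-1,-5) → rotate → (-3.75429,-3.45041) → ×s → (-4.64643,-4.27033) → (-4.65,-4.27)
v3: (5,-2.5) → rotate → (2.56650,-4.96619) → ×s → (3.17638,-6.14632) → (3.18,-6.15)
v4: (3.5,4.5) → rotate → (5.47949,1.57326) → ×s → (6.78159,1.94712) → (6.78,1.95)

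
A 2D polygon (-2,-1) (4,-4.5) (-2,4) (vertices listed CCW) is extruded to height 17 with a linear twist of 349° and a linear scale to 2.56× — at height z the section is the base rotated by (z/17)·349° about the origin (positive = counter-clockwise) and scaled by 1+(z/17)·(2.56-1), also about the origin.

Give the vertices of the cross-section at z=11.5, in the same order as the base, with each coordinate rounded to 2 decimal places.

Cross-section at z=11.5: (0.59,4.56) (-12.26,-1.66) (9.12,-1.18)

t = z/height = 11.5/17 = 0.676471
s = 1 + (scale-1)·z/height = 1 + (2.56-1)·11.5/17 = 2.055294
θ = twist·z/height = 349°·11.5/17 = 236.0882° = 4.120517 rad
cos θ = -0.557916, sin θ = -0.829898 (intermediates below are computed at full precision and shown rounded to 5 d.p.)
v1: (-2,-1) → rotate → (0.28593,2.21771) → ×s → (0.58768,4.55805) → (0.59,4.56)
v2: (4,-4.5) → rotate → (-5.96620,-0.80897) → ×s → (-12.26230,-1.66267) → (-12.26,-1.66)
v3: (-2,4) → rotate → (4.43542,-0.57187) → ×s → (9.11610,-1.17535) → (9.12,-1.18)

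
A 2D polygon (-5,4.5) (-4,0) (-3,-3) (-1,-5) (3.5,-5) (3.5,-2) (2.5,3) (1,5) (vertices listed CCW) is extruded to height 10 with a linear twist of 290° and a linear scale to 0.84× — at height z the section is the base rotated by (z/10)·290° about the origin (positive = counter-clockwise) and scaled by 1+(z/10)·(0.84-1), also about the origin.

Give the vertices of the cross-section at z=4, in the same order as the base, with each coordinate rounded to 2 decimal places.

t = z/height = 4/10 = 0.4
s = 1 + (scale-1)·z/height = 1 + (0.84-1)·4/10 = 0.936000
θ = twist·z/height = 290°·4/10 = 116.0000° = 2.024582 rad
cos θ = -0.438371, sin θ = 0.898794 (intermediates below are computed at full precision and shown rounded to 5 d.p.)
v1: (-5,4.5) → rotate → (-1.85272,-6.46664) → ×s → (-1.73414,-6.05278) → (-1.73,-6.05)
v2: (-4,0) → rotate → (1.75348,-3.59518) → ×s → (1.64126,-3.36508) → (1.64,-3.37)
v3: (-3,-3) → rotate → (4.01150,-1.38127) → ×s → (3.75476,-1.29287) → (3.75,-1.29)
v4: (-1,-5) → rotate → (4.93234,1.29306) → ×s → (4.61667,1.21031) → (4.62,1.21)
v5: (3.5,-5) → rotate → (2.95967,5.33763) → ×s → (2.77025,4.99603) → (2.77,5.00)
v6: (3.5,-2) → rotate → (0.26329,4.02252) → ×s → (0.24644,3.76508) → (0.25,3.77)
v7: (2.5,3) → rotate → (-3.79231,0.93187) → ×s → (-3.54960,0.87223) → (-3.55,0.87)
v8: (1,5) → rotate → (-4.93234,-1.29306) → ×s → (-4.61667,-1.21031) → (-4.62,-1.21)

Cross-section at z=4: (-1.73,-6.05) (1.64,-3.37) (3.75,-1.29) (4.62,1.21) (2.77,5.00) (0.25,3.77) (-3.55,0.87) (-4.62,-1.21)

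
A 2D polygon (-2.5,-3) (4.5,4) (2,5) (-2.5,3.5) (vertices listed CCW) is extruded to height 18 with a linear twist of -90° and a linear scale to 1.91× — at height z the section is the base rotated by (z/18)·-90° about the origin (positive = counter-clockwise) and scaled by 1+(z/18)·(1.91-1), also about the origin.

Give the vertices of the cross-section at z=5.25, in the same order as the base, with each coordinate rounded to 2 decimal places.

Cross-section at z=5.25: (-4.52,-2.01) (7.35,2.02) (5.07,4.56) (-0.88,5.37)

t = z/height = 5.25/18 = 0.291667
s = 1 + (scale-1)·z/height = 1 + (1.91-1)·5.25/18 = 1.265417
θ = twist·z/height = -90°·5.25/18 = -26.2500° = -0.458149 rad
cos θ = 0.896873, sin θ = -0.442289 (intermediates below are computed at full precision and shown rounded to 5 d.p.)
v1: (-2.5,-3) → rotate → (-3.56905,-1.58490) → ×s → (-4.51633,-2.00555) → (-4.52,-2.01)
v2: (4.5,4) → rotate → (5.80508,1.59719) → ×s → (7.34585,2.02111) → (7.35,2.02)
v3: (2,5) → rotate → (4.00519,3.59979) → ×s → (5.06823,4.55523) → (5.07,4.56)
v4: (-2.5,3.5) → rotate → (-0.69417,4.24478) → ×s → (-0.87842,5.37141) → (-0.88,5.37)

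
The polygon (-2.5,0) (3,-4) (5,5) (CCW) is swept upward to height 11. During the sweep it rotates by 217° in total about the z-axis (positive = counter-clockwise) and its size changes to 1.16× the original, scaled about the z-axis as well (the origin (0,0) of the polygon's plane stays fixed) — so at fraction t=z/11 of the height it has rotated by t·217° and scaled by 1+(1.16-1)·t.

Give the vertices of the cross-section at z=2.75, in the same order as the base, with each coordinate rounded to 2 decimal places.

t = z/height = 2.75/11 = 0.25
s = 1 + (scale-1)·z/height = 1 + (1.16-1)·2.75/11 = 1.040000
θ = twist·z/height = 217°·2.75/11 = 54.2500° = 0.946841 rad
cos θ = 0.584250, sin θ = 0.811574 (intermediates below are computed at full precision and shown rounded to 5 d.p.)
v1: (-2.5,0) → rotate → (-1.46062,-2.02893) → ×s → (-1.51905,-2.11009) → (-1.52,-2.11)
v2: (3,-4) → rotate → (4.99904,0.09772) → ×s → (5.19901,0.10163) → (5.20,0.10)
v3: (5,5) → rotate → (-1.13662,6.97912) → ×s → (-1.18209,7.25828) → (-1.18,7.26)

Cross-section at z=2.75: (-1.52,-2.11) (5.20,0.10) (-1.18,7.26)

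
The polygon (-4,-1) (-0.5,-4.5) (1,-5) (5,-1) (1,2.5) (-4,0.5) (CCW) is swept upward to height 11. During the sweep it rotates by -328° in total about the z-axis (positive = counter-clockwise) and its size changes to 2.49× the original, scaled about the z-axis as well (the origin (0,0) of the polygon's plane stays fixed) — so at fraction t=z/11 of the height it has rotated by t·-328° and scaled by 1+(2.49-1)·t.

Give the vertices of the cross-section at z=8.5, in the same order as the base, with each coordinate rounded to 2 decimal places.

Cross-section at z=8.5: (4.51,-7.64) (9.59,1.73) (9.70,5.13) (-1.00,10.92) (-5.77,0.53) (1.42,-8.56)

t = z/height = 8.5/11 = 0.772727
s = 1 + (scale-1)·z/height = 1 + (2.49-1)·8.5/11 = 2.151364
θ = twist·z/height = -328°·8.5/11 = -253.4545° = -4.423616 rad
cos θ = -0.284776, sin θ = 0.958594 (intermediates below are computed at full precision and shown rounded to 5 d.p.)
v1: (-4,-1) → rotate → (2.09770,-3.54960) → ×s → (4.51291,-7.63648) → (4.51,-7.64)
v2: (-0.5,-4.5) → rotate → (4.45606,0.80219) → ×s → (9.58661,1.72581) → (9.59,1.73)
v3: (1,-5) → rotate → (4.50819,2.38247) → ×s → (9.69877,5.12557) → (9.70,5.13)
v4: (5,-1) → rotate → (-0.46529,5.07775) → ×s → (-1.00100,10.92408) → (-1.00,10.92)
v5: (1,2.5) → rotate → (-2.68126,0.24665) → ×s → (-5.76837,0.53064) → (-5.77,0.53)
v6: (-4,0.5) → rotate → (0.65981,-3.97676) → ×s → (1.41948,-8.55547) → (1.42,-8.56)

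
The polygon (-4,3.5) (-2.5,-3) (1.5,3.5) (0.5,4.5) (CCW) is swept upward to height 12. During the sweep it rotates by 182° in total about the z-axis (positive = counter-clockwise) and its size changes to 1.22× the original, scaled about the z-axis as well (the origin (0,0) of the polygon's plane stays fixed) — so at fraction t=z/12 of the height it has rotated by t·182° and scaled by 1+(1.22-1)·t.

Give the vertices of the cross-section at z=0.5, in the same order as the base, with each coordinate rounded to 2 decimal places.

t = z/height = 0.5/12 = 0.0416667
s = 1 + (scale-1)·z/height = 1 + (1.22-1)·0.5/12 = 1.009167
θ = twist·z/height = 182°·0.5/12 = 7.5833° = 0.132354 rad
cos θ = 0.991254, sin θ = 0.131968 (intermediates below are computed at full precision and shown rounded to 5 d.p.)
v1: (-4,3.5) → rotate → (-4.42690,2.94152) → ×s → (-4.46748,2.96848) → (-4.47,2.97)
v2: (-2.5,-3) → rotate → (-2.08223,-3.30368) → ×s → (-2.10132,-3.33397) → (-2.10,-3.33)
v3: (1.5,3.5) → rotate → (1.02499,3.66734) → ×s → (1.03439,3.70096) → (1.03,3.70)
v4: (0.5,4.5) → rotate → (-0.09823,4.52663) → ×s → (-0.09913,4.56812) → (-0.10,4.57)

Cross-section at z=0.5: (-4.47,2.97) (-2.10,-3.33) (1.03,3.70) (-0.10,4.57)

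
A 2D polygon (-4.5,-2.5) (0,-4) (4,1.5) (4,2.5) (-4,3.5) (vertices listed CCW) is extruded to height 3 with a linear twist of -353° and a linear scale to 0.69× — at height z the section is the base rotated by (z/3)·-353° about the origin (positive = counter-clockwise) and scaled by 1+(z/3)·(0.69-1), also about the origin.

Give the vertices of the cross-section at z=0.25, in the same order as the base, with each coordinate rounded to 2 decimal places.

Cross-section at z=0.25: (-5.01,0.03) (-1.91,-3.39) (4.11,-0.64) (4.59,0.21) (-1.72,4.88)

t = z/height = 0.25/3 = 0.0833333
s = 1 + (scale-1)·z/height = 1 + (0.69-1)·0.25/3 = 0.974167
θ = twist·z/height = -353°·0.25/3 = -29.4167° = -0.513418 rad
cos θ = 0.871071, sin θ = -0.491157 (intermediates below are computed at full precision and shown rounded to 5 d.p.)
v1: (-4.5,-2.5) → rotate → (-5.14771,0.03253) → ×s → (-5.01473,0.03169) → (-5.01,0.03)
v2: (0,-4) → rotate → (-1.96463,-3.48428) → ×s → (-1.91388,-3.39427) → (-1.91,-3.39)
v3: (4,1.5) → rotate → (4.22102,-0.65802) → ×s → (4.11198,-0.64102) → (4.11,-0.64)
v4: (4,2.5) → rotate → (4.71218,0.21305) → ×s → (4.59045,0.20755) → (4.59,0.21)
v5: (-4,3.5) → rotate → (-1.76523,5.01338) → ×s → (-1.71963,4.88386) → (-1.72,4.88)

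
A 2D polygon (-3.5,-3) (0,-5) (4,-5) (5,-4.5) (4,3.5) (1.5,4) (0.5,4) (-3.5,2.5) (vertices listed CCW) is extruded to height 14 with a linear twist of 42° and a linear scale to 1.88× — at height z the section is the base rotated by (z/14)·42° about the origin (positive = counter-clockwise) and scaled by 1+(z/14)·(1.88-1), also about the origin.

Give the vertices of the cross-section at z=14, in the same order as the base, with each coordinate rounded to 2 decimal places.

t = z/height = 14/14 = 1
s = 1 + (scale-1)·z/height = 1 + (1.88-1)·14/14 = 1.880000
θ = twist·z/height = 42°·14/14 = 42.0000° = 0.733038 rad
cos θ = 0.743145, sin θ = 0.669131 (intermediates below are computed at full precision and shown rounded to 5 d.p.)
v1: (-3.5,-3) → rotate → (-0.59362,-4.57139) → ×s → (-1.11600,-8.59422) → (-1.12,-8.59)
v2: (0,-5) → rotate → (3.34565,-3.71572) → ×s → (6.28983,-6.98556) → (6.29,-6.99)
v3: (4,-5) → rotate → (6.31823,-1.03920) → ×s → (11.87828,-1.95370) → (11.88,-1.95)
v4: (5,-4.5) → rotate → (6.72681,0.00150) → ×s → (12.64641,0.00282) → (12.65,0.00)
v5: (4,3.5) → rotate → (0.63062,5.27753) → ×s → (1.18557,9.92176) → (1.19,9.92)
v6: (1.5,4) → rotate → (-1.56181,3.97628) → ×s → (-2.93619,7.47540) → (-2.94,7.48)
v7: (0.5,4) → rotate → (-2.30495,3.30714) → ×s → (-4.33331,6.21743) → (-4.33,6.22)
v8: (-3.5,2.5) → rotate → (-4.27383,-0.48410) → ×s → (-8.03481,-0.91010) → (-8.03,-0.91)

Cross-section at z=14: (-1.12,-8.59) (6.29,-6.99) (11.88,-1.95) (12.65,0.00) (1.19,9.92) (-2.94,7.48) (-4.33,6.22) (-8.03,-0.91)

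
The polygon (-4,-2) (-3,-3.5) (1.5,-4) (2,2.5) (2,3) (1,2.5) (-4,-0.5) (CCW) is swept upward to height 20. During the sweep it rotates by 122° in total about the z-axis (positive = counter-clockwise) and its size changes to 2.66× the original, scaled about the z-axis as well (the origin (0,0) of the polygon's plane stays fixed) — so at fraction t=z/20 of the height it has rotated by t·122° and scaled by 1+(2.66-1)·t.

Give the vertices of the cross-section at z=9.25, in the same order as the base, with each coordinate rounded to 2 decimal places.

Cross-section at z=9.25: (-0.96,-7.85) (2.22,-7.84) (7.36,-1.70) (-1.73,5.39) (-2.46,5.88) (-2.70,3.92) (-3.17,-6.38)

t = z/height = 9.25/20 = 0.4625
s = 1 + (scale-1)·z/height = 1 + (2.66-1)·9.25/20 = 1.767750
θ = twist·z/height = 122°·9.25/20 = 56.4250° = 0.984802 rad
cos θ = 0.553028, sin θ = 0.833163 (intermediates below are computed at full precision and shown rounded to 5 d.p.)
v1: (-4,-2) → rotate → (-0.54579,-4.43871) → ×s → (-0.96481,-7.84652) → (-0.96,-7.85)
v2: (-3,-3.5) → rotate → (1.25698,-4.43509) → ×s → (2.22204,-7.84012) → (2.22,-7.84)
v3: (1.5,-4) → rotate → (4.16219,-0.96237) → ×s → (7.35772,-1.70123) → (7.36,-1.70)
v4: (2,2.5) → rotate → (-0.97685,3.04890) → ×s → (-1.72683,5.38968) → (-1.73,5.39)
v5: (2,3) → rotate → (-1.39343,3.32541) → ×s → (-2.46324,5.87849) → (-2.46,5.88)
v6: (1,2.5) → rotate → (-1.52988,2.21573) → ×s → (-2.70444,3.91686) → (-2.70,3.92)
v7: (-4,-0.5) → rotate → (-1.79553,-3.60916) → ×s → (-3.17405,-6.38010) → (-3.17,-6.38)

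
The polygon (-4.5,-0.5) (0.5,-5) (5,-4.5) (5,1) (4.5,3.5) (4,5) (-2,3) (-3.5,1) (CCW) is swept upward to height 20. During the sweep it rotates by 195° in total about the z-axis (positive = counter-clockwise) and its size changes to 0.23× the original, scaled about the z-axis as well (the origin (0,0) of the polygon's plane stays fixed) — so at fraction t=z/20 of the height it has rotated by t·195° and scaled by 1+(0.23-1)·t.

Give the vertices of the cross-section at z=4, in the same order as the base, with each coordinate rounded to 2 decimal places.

t = z/height = 4/20 = 0.2
s = 1 + (scale-1)·z/height = 1 + (0.23-1)·4/20 = 0.846000
θ = twist·z/height = 195°·4/20 = 39.0000° = 0.680678 rad
cos θ = 0.777146, sin θ = 0.629320 (intermediates below are computed at full precision and shown rounded to 5 d.p.)
v1: (-4.5,-0.5) → rotate → (-3.18250,-3.22051) → ×s → (-2.69239,-2.72456) → (-2.69,-2.72)
v2: (0.5,-5) → rotate → (3.53517,-3.57107) → ×s → (2.99076,-3.02112) → (2.99,-3.02)
v3: (5,-4.5) → rotate → (6.71767,-0.35055) → ×s → (5.68315,-0.29657) → (5.68,-0.30)
v4: (5,1) → rotate → (3.25641,3.92375) → ×s → (2.75492,3.31949) → (2.75,3.32)
v5: (4.5,3.5) → rotate → (1.29454,5.55195) → ×s → (1.09518,4.69695) → (1.10,4.70)
v6: (4,5) → rotate → (-0.03802,6.40301) → ×s → (-0.03216,5.41695) → (-0.03,5.42)
v7: (-2,3) → rotate → (-3.44225,1.07280) → ×s → (-2.91215,0.90759) → (-2.91,0.91)
v8: (-3.5,1) → rotate → (-3.34933,-1.42548) → ×s → (-2.83353,-1.20595) → (-2.83,-1.21)

Cross-section at z=4: (-2.69,-2.72) (2.99,-3.02) (5.68,-0.30) (2.75,3.32) (1.10,4.70) (-0.03,5.42) (-2.91,0.91) (-2.83,-1.21)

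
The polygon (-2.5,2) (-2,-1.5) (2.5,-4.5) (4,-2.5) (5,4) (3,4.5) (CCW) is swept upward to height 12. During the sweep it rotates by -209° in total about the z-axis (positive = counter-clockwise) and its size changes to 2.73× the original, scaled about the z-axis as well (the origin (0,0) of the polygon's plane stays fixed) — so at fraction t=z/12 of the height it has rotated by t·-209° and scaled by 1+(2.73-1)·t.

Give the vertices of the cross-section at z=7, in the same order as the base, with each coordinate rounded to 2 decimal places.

t = z/height = 7/12 = 0.583333
s = 1 + (scale-1)·z/height = 1 + (2.73-1)·7/12 = 2.009167
θ = twist·z/height = -209°·7/12 = -121.9167° = -2.127847 rad
cos θ = -0.528685, sin θ = -0.848818 (intermediates below are computed at full precision and shown rounded to 5 d.p.)
v1: (-2.5,2) → rotate → (3.01935,1.06467) → ×s → (6.06638,2.13911) → (6.07,2.14)
v2: (-2,-1.5) → rotate → (-0.21586,2.49066) → ×s → (-0.43369,5.00416) → (-0.43,5.00)
v3: (2.5,-4.5) → rotate → (-5.14139,0.25704) → ×s → (-10.32992,0.51643) → (-10.33,0.52)
v4: (4,-2.5) → rotate → (-4.23679,-2.07356) → ×s → (-8.51241,-4.16612) → (-8.51,-4.17)
v5: (5,4) → rotate → (0.75185,-6.35883) → ×s → (1.51058,-12.77595) → (1.51,-12.78)
v6: (3,4.5) → rotate → (2.23362,-4.92554) → ×s → (4.48772,-9.89623) → (4.49,-9.90)

Cross-section at z=7: (6.07,2.14) (-0.43,5.00) (-10.33,0.52) (-8.51,-4.17) (1.51,-12.78) (4.49,-9.90)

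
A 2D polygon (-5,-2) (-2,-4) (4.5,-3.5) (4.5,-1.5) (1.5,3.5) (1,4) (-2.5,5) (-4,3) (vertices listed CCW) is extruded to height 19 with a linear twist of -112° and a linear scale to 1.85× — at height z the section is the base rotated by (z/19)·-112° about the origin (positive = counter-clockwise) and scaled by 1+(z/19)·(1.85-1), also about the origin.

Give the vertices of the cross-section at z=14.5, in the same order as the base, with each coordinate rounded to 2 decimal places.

t = z/height = 14.5/19 = 0.763158
s = 1 + (scale-1)·z/height = 1 + (1.85-1)·14.5/19 = 1.648684
θ = twist·z/height = -112°·14.5/19 = -85.4737° = -1.491797 rad
cos θ = 0.078917, sin θ = -0.996881 (intermediates below are computed at full precision and shown rounded to 5 d.p.)
v1: (-5,-2) → rotate → (-2.38835,4.82657) → ×s → (-3.93763,7.95749) → (-3.94,7.96)
v2: (-2,-4) → rotate → (-4.14536,1.67809) → ×s → (-6.83439,2.76665) → (-6.83,2.77)
v3: (4.5,-3.5) → rotate → (-3.13396,-4.76217) → ×s → (-5.16691,-7.85132) → (-5.17,-7.85)
v4: (4.5,-1.5) → rotate → (-1.14020,-4.60434) → ×s → (-1.87982,-7.59110) → (-1.88,-7.59)
v5: (1.5,3.5) → rotate → (3.60746,-1.21911) → ×s → (5.94756,-2.00993) → (5.95,-2.01)
v6: (1,4) → rotate → (4.06644,-0.68121) → ×s → (6.70428,-1.12311) → (6.70,-1.12)
v7: (-2.5,5) → rotate → (4.78711,2.88679) → ×s → (7.89244,4.75940) → (7.89,4.76)
v8: (-4,3) → rotate → (2.67498,4.22428) → ×s → (4.41019,6.96450) → (4.41,6.96)

Cross-section at z=14.5: (-3.94,7.96) (-6.83,2.77) (-5.17,-7.85) (-1.88,-7.59) (5.95,-2.01) (6.70,-1.12) (7.89,4.76) (4.41,6.96)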